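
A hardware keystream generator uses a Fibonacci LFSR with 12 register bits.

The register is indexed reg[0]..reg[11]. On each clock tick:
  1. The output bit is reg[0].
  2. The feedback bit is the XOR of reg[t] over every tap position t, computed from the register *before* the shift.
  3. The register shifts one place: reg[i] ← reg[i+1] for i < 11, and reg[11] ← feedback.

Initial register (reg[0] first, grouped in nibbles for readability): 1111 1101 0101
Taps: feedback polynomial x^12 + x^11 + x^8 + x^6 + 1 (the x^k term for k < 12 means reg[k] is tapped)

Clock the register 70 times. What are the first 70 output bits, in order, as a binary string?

1111110101010101011001001111001100100001001110011011010000001101001110

tick  register→output (feedback)
  0  111111010101→1 (0)
  1  111110101010→1 (1)
  2  111101010101→1 (0)
  3  111010101010→1 (1)
  4  110101010101→1 (0)
  5  101010101010→1 (1)
  6  010101010101→0 (1)
  7  101010101011→1 (0)
  8  010101010110→0 (0)
  9  101010101100→1 (1)
 10  010101011001→0 (0)
 11  101010110010→1 (0)
 12  010101100100→0 (1)
 13  101011001001→1 (1)
 14  010110010011→0 (1)
 15  101100100111→1 (1)
 16  011001001111→0 (0)
 17  110010011110→1 (0)
 18  100100111100→1 (1)
 19  001001111001→0 (1)
 20  010011110011→0 (0)
 21  100111100110→1 (0)
 22  001111001100→0 (1)
 23  011110011001→0 (0)
 24  111100110010→1 (0)
 25  111001100100→1 (0)
 26  110011001000→1 (0)
 27  100110010000→1 (1)
 28  001100100001→0 (0)
 29  011001000010→0 (0)
 30  110010000100→1 (1)
 31  100100001001→1 (1)
 32  001000010011→0 (1)
 33  010000100111→0 (0)
 34  100001001110→1 (0)
 35  000010011100→0 (1)
 36  000100111001→0 (1)
 37  001001110011→0 (0)
 38  010011100110→0 (1)
 39  100111001101→1 (1)
 40  001110011011→0 (0)
 41  011100110110→0 (1)
 42  111001101101→1 (0)
 43  110011011010→1 (0)
 44  100110110100→1 (0)
 45  001101101000→0 (0)
 46  011011010000→0 (0)
 47  110110100000→1 (0)
 48  101101000000→1 (1)
 49  011010000001→0 (1)
 50  110100000011→1 (0)
 51  101000000110→1 (1)
 52  010000001101→0 (0)
 53  100000011010→1 (0)
 54  000000110100→0 (1)
 55  000001101001→0 (1)
 56  000011010011→0 (1)
 57  000110100111→0 (0)
 58  001101001110→0 (1)
 59  011010011101→0 (0)
 60  110100111010→1 (1)
 61  101001110101→1 (1)
 62  010011101011→0 (1)
 63  100111010111→1 (0)
 64  001110101110→0 (0)
 65  011101011100→0 (1)
 66  111010111001→1 (0)
 67  110101110010→1 (0)
 68  101011100100→1 (0)
 69  010111001000→0 (1)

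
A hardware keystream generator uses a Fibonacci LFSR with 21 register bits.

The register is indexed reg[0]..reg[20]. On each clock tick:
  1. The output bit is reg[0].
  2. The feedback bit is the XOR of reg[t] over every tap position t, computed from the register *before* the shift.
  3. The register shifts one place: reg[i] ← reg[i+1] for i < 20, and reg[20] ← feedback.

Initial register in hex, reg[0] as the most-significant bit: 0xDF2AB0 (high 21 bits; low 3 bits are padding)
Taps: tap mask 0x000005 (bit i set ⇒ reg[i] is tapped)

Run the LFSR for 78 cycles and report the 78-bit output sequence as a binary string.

110111110010101010110101000111000000001100001011011000000111100100110111000011

k : reg_k → out_k, fb_k
0: 110111110010101010110 → 1, fb=1
1: 101111100101010101101 → 1, fb=0
2: 011111001010101011010 → 0, fb=1
3: 111110010101010110101 → 1, fb=0
4: 111100101010101101010 → 1, fb=0
5: 111001010101011010100 → 1, fb=0
6: 110010101010110101000 → 1, fb=1
7: 100101010101101010001 → 1, fb=1
8: 001010101011010100011 → 0, fb=1
9: 010101010110101000111 → 0, fb=0
10: 101010101101010001110 → 1, fb=0
11: 010101011010100011100 → 0, fb=0
12: 101010110101000111000 → 1, fb=0
13: 010101101010001110000 → 0, fb=0
14: 101011010100011100000 → 1, fb=0
15: 010110101000111000000 → 0, fb=0
16: 101101010001110000000 → 1, fb=0
17: 011010100011100000000 → 0, fb=1
18: 110101000111000000001 → 1, fb=1
19: 101010001110000000011 → 1, fb=0
20: 010100011100000000110 → 0, fb=0
21: 101000111000000001100 → 1, fb=0
22: 010001110000000011000 → 0, fb=0
23: 100011100000000110000 → 1, fb=1
24: 000111000000001100001 → 0, fb=0
25: 001110000000011000010 → 0, fb=1
26: 011100000000110000101 → 0, fb=1
27: 111000000001100001011 → 1, fb=0
28: 110000000011000010110 → 1, fb=1
29: 100000000110000101101 → 1, fb=1
30: 000000001100001011011 → 0, fb=0
31: 000000011000010110110 → 0, fb=0
32: 000000110000101101100 → 0, fb=0
33: 000001100001011011000 → 0, fb=0
34: 000011000010110110000 → 0, fb=0
35: 000110000101101100000 → 0, fb=0
36: 001100001011011000000 → 0, fb=1
37: 011000010110110000001 → 0, fb=1
38: 110000101101100000011 → 1, fb=1
39: 100001011011000000111 → 1, fb=1
40: 000010110110000001111 → 0, fb=0
41: 000101101100000011110 → 0, fb=0
42: 001011011000000111100 → 0, fb=1
43: 010110110000001111001 → 0, fb=0
44: 101101100000011110010 → 1, fb=0
45: 011011000000111100100 → 0, fb=1
46: 110110000001111001001 → 1, fb=1
47: 101100000011110010011 → 1, fb=0
48: 011000000111100100110 → 0, fb=1
49: 110000001111001001101 → 1, fb=1
50: 100000011110010011011 → 1, fb=1
51: 000000111100100110111 → 0, fb=0
52: 000001111001001101110 → 0, fb=0
53: 000011110010011011100 → 0, fb=0
54: 000111100100110111000 → 0, fb=0
55: 001111001001101110000 → 0, fb=1
56: 011110010011011100001 → 0, fb=1
57: 111100100110111000011 → 1, fb=0
58: 111001001101110000110 → 1, fb=0
59: 110010011011100001100 → 1, fb=1
60: 100100110111000011001 → 1, fb=1
61: 001001101110000110011 → 0, fb=1
62: 010011011100001100111 → 0, fb=0
63: 100110111000011001110 → 1, fb=1
64: 001101110000110011101 → 0, fb=1
65: 011011100001100111011 → 0, fb=1
66: 110111000011001110111 → 1, fb=1
67: 101110000110011101111 → 1, fb=0
68: 011100001100111011110 → 0, fb=1
69: 111000011001110111101 → 1, fb=0
70: 110000110011101111010 → 1, fb=1
71: 100001100111011110101 → 1, fb=1
72: 000011001110111101011 → 0, fb=0
73: 000110011101111010110 → 0, fb=0
74: 001100111011110101100 → 0, fb=1
75: 011001110111101011001 → 0, fb=1
76: 110011101111010110011 → 1, fb=1
77: 100111011110101100111 → 1, fb=1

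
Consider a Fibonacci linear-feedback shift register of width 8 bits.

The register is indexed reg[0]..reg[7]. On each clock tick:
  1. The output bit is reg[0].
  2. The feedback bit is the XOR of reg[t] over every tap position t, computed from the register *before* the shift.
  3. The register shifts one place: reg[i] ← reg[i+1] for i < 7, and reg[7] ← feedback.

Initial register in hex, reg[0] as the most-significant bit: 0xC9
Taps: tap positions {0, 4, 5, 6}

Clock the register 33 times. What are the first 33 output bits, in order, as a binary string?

k : reg_k → out_k, fb_k
0: 11001001 → 1, fb=0
1: 10010010 → 1, fb=0
2: 00100100 → 0, fb=1
3: 01001001 → 0, fb=1
4: 10010011 → 1, fb=0
5: 00100110 → 0, fb=0
6: 01001100 → 0, fb=0
7: 10011000 → 1, fb=0
8: 00110000 → 0, fb=0
9: 01100000 → 0, fb=0
10: 11000000 → 1, fb=1
11: 10000001 → 1, fb=1
12: 00000011 → 0, fb=1
13: 00000111 → 0, fb=0
14: 00001110 → 0, fb=1
15: 00011101 → 0, fb=0
16: 00111010 → 0, fb=0
17: 01110100 → 0, fb=1
18: 11101001 → 1, fb=0
19: 11010010 → 1, fb=0
20: 10100100 → 1, fb=0
21: 01001000 → 0, fb=1
22: 10010001 → 1, fb=1
23: 00100011 → 0, fb=1
24: 01000111 → 0, fb=0
25: 10001110 → 1, fb=0
26: 00011100 → 0, fb=0
27: 00111000 → 0, fb=1
28: 01110001 → 0, fb=0
29: 11100010 → 1, fb=0
30: 11000100 → 1, fb=0
31: 10001000 → 1, fb=0
32: 00010000 → 0, fb=0

110010010011000000111010010001110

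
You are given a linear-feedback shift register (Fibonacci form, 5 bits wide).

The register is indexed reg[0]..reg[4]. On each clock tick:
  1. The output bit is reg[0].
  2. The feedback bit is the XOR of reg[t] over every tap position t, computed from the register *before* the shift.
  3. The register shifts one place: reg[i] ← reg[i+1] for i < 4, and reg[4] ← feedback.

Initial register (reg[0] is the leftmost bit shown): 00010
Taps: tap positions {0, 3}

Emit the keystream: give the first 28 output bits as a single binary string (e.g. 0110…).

tick  register→output (feedback)
  0  00010→0 (1)
  1  00101→0 (0)
  2  01010→0 (1)
  3  10101→1 (1)
  4  01011→0 (1)
  5  10111→1 (0)
  6  01110→0 (1)
  7  11101→1 (1)
  8  11011→1 (0)
  9  10110→1 (0)
 10  01100→0 (0)
 11  11000→1 (1)
 12  10001→1 (1)
 13  00011→0 (1)
 14  00111→0 (1)
 15  01111→0 (1)
 16  11111→1 (0)
 17  11110→1 (0)
 18  11100→1 (1)
 19  11001→1 (1)
 20  10011→1 (0)
 21  00110→0 (1)
 22  01101→0 (0)
 23  11010→1 (0)
 24  10100→1 (1)
 25  01001→0 (0)
 26  10010→1 (0)
 27  00100→0 (0)

0001010111011000111110011010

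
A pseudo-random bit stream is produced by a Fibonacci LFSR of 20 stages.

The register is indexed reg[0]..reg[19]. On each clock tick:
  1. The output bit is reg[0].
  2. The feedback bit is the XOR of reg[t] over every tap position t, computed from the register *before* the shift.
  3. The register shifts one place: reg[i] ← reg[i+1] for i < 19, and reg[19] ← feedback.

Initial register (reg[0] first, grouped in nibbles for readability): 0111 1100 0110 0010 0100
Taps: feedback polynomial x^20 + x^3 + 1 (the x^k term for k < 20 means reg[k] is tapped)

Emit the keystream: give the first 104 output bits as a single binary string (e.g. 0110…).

01111100011000100100100111110111000000000110010011110000001101000011011100011001010110001111110100111001

k : reg_k → out_k, fb_k
0: 01111100011000100100 → 0, fb=1
1: 11111000110001001001 → 1, fb=0
2: 11110001100010010010 → 1, fb=0
3: 11100011000100100100 → 1, fb=1
4: 11000110001001001001 → 1, fb=1
5: 10001100010010010011 → 1, fb=1
6: 00011000100100100111 → 0, fb=1
7: 00110001001001001111 → 0, fb=1
8: 01100010010010011111 → 0, fb=0
9: 11000100100100111110 → 1, fb=1
10: 10001001001001111101 → 1, fb=1
11: 00010010010011111011 → 0, fb=1
12: 00100100100111110111 → 0, fb=0
13: 01001001001111101110 → 0, fb=0
14: 10010010011111011100 → 1, fb=0
15: 00100100111110111000 → 0, fb=0
16: 01001001111101110000 → 0, fb=0
17: 10010011111011100000 → 1, fb=0
18: 00100111110111000000 → 0, fb=0
19: 01001111101110000000 → 0, fb=0
20: 10011111011100000000 → 1, fb=0
21: 00111110111000000000 → 0, fb=1
22: 01111101110000000001 → 0, fb=1
23: 11111011100000000011 → 1, fb=0
24: 11110111000000000110 → 1, fb=0
25: 11101110000000001100 → 1, fb=1
26: 11011100000000011001 → 1, fb=0
27: 10111000000000110010 → 1, fb=0
28: 01110000000001100100 → 0, fb=1
29: 11100000000011001001 → 1, fb=1
30: 11000000000110010011 → 1, fb=1
31: 10000000001100100111 → 1, fb=1
32: 00000000011001001111 → 0, fb=0
33: 00000000110010011110 → 0, fb=0
34: 00000001100100111100 → 0, fb=0
35: 00000011001001111000 → 0, fb=0
36: 00000110010011110000 → 0, fb=0
37: 00001100100111100000 → 0, fb=0
38: 00011001001111000000 → 0, fb=1
39: 00110010011110000001 → 0, fb=1
40: 01100100111100000011 → 0, fb=0
41: 11001001111000000110 → 1, fb=1
42: 10010011110000001101 → 1, fb=0
43: 00100111100000011010 → 0, fb=0
44: 01001111000000110100 → 0, fb=0
45: 10011110000001101000 → 1, fb=0
46: 00111100000011010000 → 0, fb=1
47: 01111000000110100001 → 0, fb=1
48: 11110000001101000011 → 1, fb=0
49: 11100000011010000110 → 1, fb=1
50: 11000000110100001101 → 1, fb=1
51: 10000001101000011011 → 1, fb=1
52: 00000011010000110111 → 0, fb=0
53: 00000110100001101110 → 0, fb=0
54: 00001101000011011100 → 0, fb=0
55: 00011010000110111000 → 0, fb=1
56: 00110100001101110001 → 0, fb=1
57: 01101000011011100011 → 0, fb=0
58: 11010000110111000110 → 1, fb=0
59: 10100001101110001100 → 1, fb=1
60: 01000011011100011001 → 0, fb=0
61: 10000110111000110010 → 1, fb=1
62: 00001101110001100101 → 0, fb=0
63: 00011011100011001010 → 0, fb=1
64: 00110111000110010101 → 0, fb=1
65: 01101110001100101011 → 0, fb=0
66: 11011100011001010110 → 1, fb=0
67: 10111000110010101100 → 1, fb=0
68: 01110001100101011000 → 0, fb=1
69: 11100011001010110001 → 1, fb=1
70: 11000110010101100011 → 1, fb=1
71: 10001100101011000111 → 1, fb=1
72: 00011001010110001111 → 0, fb=1
73: 00110010101100011111 → 0, fb=1
74: 01100101011000111111 → 0, fb=0
75: 11001010110001111110 → 1, fb=1
76: 10010101100011111101 → 1, fb=0
77: 00101011000111111010 → 0, fb=0
78: 01010110001111110100 → 0, fb=1
79: 10101100011111101001 → 1, fb=1
80: 01011000111111010011 → 0, fb=1
81: 10110001111110100111 → 1, fb=0
82: 01100011111101001110 → 0, fb=0
83: 11000111111010011100 → 1, fb=1
84: 10001111110100111001 → 1, fb=1
85: 00011111101001110011 → 0, fb=1
86: 00111111010011100111 → 0, fb=1
87: 01111110100111001111 → 0, fb=1
88: 11111101001110011111 → 1, fb=0
89: 11111010011100111110 → 1, fb=0
90: 11110100111001111100 → 1, fb=0
91: 11101001110011111000 → 1, fb=1
92: 11010011100111110001 → 1, fb=0
93: 10100111001111100010 → 1, fb=1
94: 01001110011111000101 → 0, fb=0
95: 10011100111110001010 → 1, fb=0
96: 00111001111100010100 → 0, fb=1
97: 01110011111000101001 → 0, fb=1
98: 11100111110001010011 → 1, fb=1
99: 11001111100010100111 → 1, fb=1
100: 10011111000101001111 → 1, fb=0
101: 00111110001010011110 → 0, fb=1
102: 01111100010100111101 → 0, fb=1
103: 11111000101001111011 → 1, fb=0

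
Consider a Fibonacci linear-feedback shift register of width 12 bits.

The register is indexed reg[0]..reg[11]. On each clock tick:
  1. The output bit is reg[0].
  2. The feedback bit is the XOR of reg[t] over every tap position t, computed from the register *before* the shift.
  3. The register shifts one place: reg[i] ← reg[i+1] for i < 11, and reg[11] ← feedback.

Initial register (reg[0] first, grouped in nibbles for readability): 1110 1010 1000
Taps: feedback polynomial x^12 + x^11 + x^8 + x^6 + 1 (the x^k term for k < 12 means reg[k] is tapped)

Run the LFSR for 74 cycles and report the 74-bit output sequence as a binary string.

k : reg_k → out_k, fb_k
0: 111010101000 → 1, fb=1
1: 110101010001 → 1, fb=0
2: 101010100010 → 1, fb=0
3: 010101000100 → 0, fb=0
4: 101010001000 → 1, fb=0
5: 010100010000 → 0, fb=0
6: 101000100000 → 1, fb=0
7: 010001000000 → 0, fb=0
8: 100010000000 → 1, fb=1
9: 000100000001 → 0, fb=1
10: 001000000011 → 0, fb=1
11: 010000000111 → 0, fb=1
12: 100000001111 → 1, fb=1
13: 000000011111 → 0, fb=0
14: 000000111110 → 0, fb=0
15: 000001111100 → 0, fb=0
16: 000011111000 → 0, fb=0
17: 000111110000 → 0, fb=1
18: 001111100001 → 0, fb=0
19: 011111000010 → 0, fb=0
20: 111110000100 → 1, fb=1
21: 111100001001 → 1, fb=1
22: 111000010011 → 1, fb=0
23: 110000100110 → 1, fb=0
24: 100001001100 → 1, fb=0
25: 000010011000 → 0, fb=1
26: 000100110001 → 0, fb=0
27: 001001100010 → 0, fb=1
28: 010011000101 → 0, fb=1
29: 100110001011 → 1, fb=1
30: 001100010111 → 0, fb=1
31: 011000101111 → 0, fb=1
32: 110001011111 → 1, fb=1
33: 100010111111 → 1, fb=0
34: 000101111110 → 0, fb=0
35: 001011111100 → 0, fb=0
36: 010111111000 → 0, fb=0
37: 101111110000 → 1, fb=0
38: 011111100000 → 0, fb=1
39: 111111000001 → 1, fb=0
40: 111110000010 → 1, fb=1
41: 111100000101 → 1, fb=0
42: 111000001010 → 1, fb=0
43: 110000010100 → 1, fb=1
44: 100000101001 → 1, fb=0
45: 000001010010 → 0, fb=0
46: 000010100100 → 0, fb=1
47: 000101001001 → 0, fb=0
48: 001010010010 → 0, fb=0
49: 010100100100 → 0, fb=1
50: 101001001001 → 1, fb=1
51: 010010010011 → 0, fb=1
52: 100100100111 → 1, fb=1
53: 001001001111 → 0, fb=0
54: 010010011110 → 0, fb=1
55: 100100111101 → 1, fb=0
56: 001001111010 → 0, fb=0
57: 010011110100 → 0, fb=1
58: 100111101001 → 1, fb=0
59: 001111010010 → 0, fb=0
60: 011110100100 → 0, fb=1
61: 111101001001 → 1, fb=1
62: 111010010011 → 1, fb=0
63: 110100100110 → 1, fb=0
64: 101001001100 → 1, fb=0
65: 010010011000 → 0, fb=1
66: 100100110001 → 1, fb=1
67: 001001100011 → 0, fb=0
68: 010011000110 → 0, fb=0
69: 100110001100 → 1, fb=0
70: 001100011000 → 0, fb=1
71: 011000110001 → 0, fb=0
72: 110001100010 → 1, fb=0
73: 100011000100 → 1, fb=1

11101010100010000000111110000100110001011111100000101001001001111010010011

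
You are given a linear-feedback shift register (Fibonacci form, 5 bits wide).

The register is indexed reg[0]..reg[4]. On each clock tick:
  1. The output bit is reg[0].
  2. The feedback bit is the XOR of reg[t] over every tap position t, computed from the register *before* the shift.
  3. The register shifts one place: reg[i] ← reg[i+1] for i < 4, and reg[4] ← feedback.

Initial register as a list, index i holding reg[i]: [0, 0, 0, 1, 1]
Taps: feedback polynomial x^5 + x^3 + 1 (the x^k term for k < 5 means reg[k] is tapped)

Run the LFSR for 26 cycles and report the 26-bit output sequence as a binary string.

k : reg_k → out_k, fb_k
0: 00011 → 0, fb=1
1: 00111 → 0, fb=1
2: 01111 → 0, fb=1
3: 11111 → 1, fb=0
4: 11110 → 1, fb=0
5: 11100 → 1, fb=1
6: 11001 → 1, fb=1
7: 10011 → 1, fb=0
8: 00110 → 0, fb=1
9: 01101 → 0, fb=0
10: 11010 → 1, fb=0
11: 10100 → 1, fb=1
12: 01001 → 0, fb=0
13: 10010 → 1, fb=0
14: 00100 → 0, fb=0
15: 01000 → 0, fb=0
16: 10000 → 1, fb=1
17: 00001 → 0, fb=0
18: 00010 → 0, fb=1
19: 00101 → 0, fb=0
20: 01010 → 0, fb=1
21: 10101 → 1, fb=1
22: 01011 → 0, fb=1
23: 10111 → 1, fb=0
24: 01110 → 0, fb=1
25: 11101 → 1, fb=1

00011111001101001000010101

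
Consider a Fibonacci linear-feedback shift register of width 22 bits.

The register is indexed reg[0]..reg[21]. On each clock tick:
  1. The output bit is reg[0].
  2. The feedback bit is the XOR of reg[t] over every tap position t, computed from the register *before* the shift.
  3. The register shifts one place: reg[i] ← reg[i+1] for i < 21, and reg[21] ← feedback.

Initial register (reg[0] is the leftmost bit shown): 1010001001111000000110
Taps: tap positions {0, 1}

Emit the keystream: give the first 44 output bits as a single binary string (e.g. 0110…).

tick  register→output (feedback)
  0  1010001001111000000110→1 (1)
  1  0100010011110000001101→0 (1)
  2  1000100111100000011011→1 (1)
  3  0001001111000000110111→0 (0)
  4  0010011110000001101110→0 (0)
  5  0100111100000011011100→0 (1)
  6  1001111000000110111001→1 (1)
  7  0011110000001101110011→0 (0)
  8  0111100000011011100110→0 (1)
  9  1111000000110111001101→1 (0)
 10  1110000001101110011010→1 (0)
 11  1100000011011100110100→1 (0)
 12  1000000110111001101000→1 (1)
 13  0000001101110011010001→0 (0)
 14  0000011011100110100010→0 (0)
 15  0000110111001101000100→0 (0)
 16  0001101110011010001000→0 (0)
 17  0011011100110100010000→0 (0)
 18  0110111001101000100000→0 (1)
 19  1101110011010001000001→1 (0)
 20  1011100110100010000010→1 (1)
 21  0111001101000100000101→0 (1)
 22  1110011010001000001011→1 (0)
 23  1100110100010000010110→1 (0)
 24  1001101000100000101100→1 (1)
 25  0011010001000001011001→0 (0)
 26  0110100010000010110010→0 (1)
 27  1101000100000101100101→1 (0)
 28  1010001000001011001010→1 (1)
 29  0100010000010110010101→0 (1)
 30  1000100000101100101011→1 (1)
 31  0001000001011001010111→0 (0)
 32  0010000010110010101110→0 (0)
 33  0100000101100101011100→0 (1)
 34  1000001011001010111001→1 (1)
 35  0000010110010101110011→0 (0)
 36  0000101100101011100110→0 (0)
 37  0001011001010111001100→0 (0)
 38  0010110010101110011000→0 (0)
 39  0101100101011100110000→0 (1)
 40  1011001010111001100001→1 (1)
 41  0110010101110011000011→0 (1)
 42  1100101011100110000111→1 (0)
 43  1001010111001100001110→1 (1)

10100010011110000001101110011010001000001011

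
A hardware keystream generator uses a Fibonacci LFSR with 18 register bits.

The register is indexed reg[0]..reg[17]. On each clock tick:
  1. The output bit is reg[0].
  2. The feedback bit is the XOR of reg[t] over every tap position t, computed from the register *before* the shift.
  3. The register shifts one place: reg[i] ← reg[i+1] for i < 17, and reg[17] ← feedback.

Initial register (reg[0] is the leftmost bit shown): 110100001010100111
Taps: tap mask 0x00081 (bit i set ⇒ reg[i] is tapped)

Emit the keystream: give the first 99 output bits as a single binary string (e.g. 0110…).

110100001010100111100001000101100101101010001110110001110111101101011110101101010000000100001101011

step | reg (before) | out | fb
   0 | 110100001010100111 | 1 | 1
   1 | 101000010101001111 | 1 | 0
   2 | 010000101010011110 | 0 | 0
   3 | 100001010100111100 | 1 | 0
   4 | 000010101001111000 | 0 | 0
   5 | 000101010011110000 | 0 | 1
   6 | 001010100111100001 | 0 | 0
   7 | 010101001111000010 | 0 | 0
   8 | 101010011110000100 | 1 | 0
   9 | 010100111100001000 | 0 | 1
  10 | 101001111000010001 | 1 | 0
  11 | 010011110000100010 | 0 | 1
  12 | 100111100001000101 | 1 | 1
  13 | 001111000010001011 | 0 | 0
  14 | 011110000100010110 | 0 | 0
  15 | 111100001000101100 | 1 | 1
  16 | 111000010001011001 | 1 | 0
  17 | 110000100010110010 | 1 | 1
  18 | 100001000101100101 | 1 | 1
  19 | 000010001011001011 | 0 | 0
  20 | 000100010110010110 | 0 | 1
  21 | 001000101100101101 | 0 | 0
  22 | 010001011001011010 | 0 | 1
  23 | 100010110010110101 | 1 | 0
  24 | 000101100101101010 | 0 | 0
  25 | 001011001011010100 | 0 | 0
  26 | 010110010110101000 | 0 | 1
  27 | 101100101101010001 | 1 | 1
  28 | 011001011010100011 | 0 | 1
  29 | 110010110101000111 | 1 | 0
  30 | 100101101010001110 | 1 | 1
  31 | 001011010100011101 | 0 | 1
  32 | 010110101000111011 | 0 | 0
  33 | 101101010001110110 | 1 | 0
  34 | 011010100011101100 | 0 | 0
  35 | 110101000111011000 | 1 | 1
  36 | 101010001110110001 | 1 | 1
  37 | 010100011101100011 | 0 | 1
  38 | 101000111011000111 | 1 | 0
  39 | 010001110110001110 | 0 | 1
  40 | 100011101100011101 | 1 | 1
  41 | 000111011000111011 | 0 | 1
  42 | 001110110001110111 | 0 | 1
  43 | 011101100011101111 | 0 | 0
  44 | 111011000111011110 | 1 | 1
  45 | 110110001110111101 | 1 | 1
  46 | 101100011101111011 | 1 | 0
  47 | 011000111011110110 | 0 | 1
  48 | 110001110111101101 | 1 | 0
  49 | 100011101111011010 | 1 | 1
  50 | 000111011110110101 | 0 | 1
  51 | 001110111101101011 | 0 | 1
  52 | 011101111011010111 | 0 | 1
  53 | 111011110110101111 | 1 | 0
  54 | 110111101101011110 | 1 | 1
  55 | 101111011010111101 | 1 | 0
  56 | 011110110101111010 | 0 | 1
  57 | 111101101011110101 | 1 | 1
  58 | 111011010111101011 | 1 | 0
  59 | 110110101111010110 | 1 | 1
  60 | 101101011110101101 | 1 | 0
  61 | 011010111101011010 | 0 | 1
  62 | 110101111010110101 | 1 | 0
  63 | 101011110101101010 | 1 | 0
  64 | 010111101011010100 | 0 | 0
  65 | 101111010110101000 | 1 | 0
  66 | 011110101101010000 | 0 | 0
  67 | 111101011010100000 | 1 | 0
  68 | 111010110101000000 | 1 | 0
  69 | 110101101010000000 | 1 | 1
  70 | 101011010100000001 | 1 | 0
  71 | 010110101000000010 | 0 | 0
  72 | 101101010000000100 | 1 | 0
  73 | 011010100000001000 | 0 | 0
  74 | 110101000000010000 | 1 | 1
  75 | 101010000000100001 | 1 | 1
  76 | 010100000001000011 | 0 | 0
  77 | 101000000010000110 | 1 | 1
  78 | 010000000100001101 | 0 | 0
  79 | 100000001000011010 | 1 | 1
  80 | 000000010000110101 | 0 | 1
  81 | 000000100001101011 | 0 | 0
  82 | 000001000011010110 | 0 | 0
  83 | 000010000110101100 | 0 | 0
  84 | 000100001101011000 | 0 | 0
  85 | 001000011010110000 | 0 | 1
  86 | 010000110101100001 | 0 | 1
  87 | 100001101011000011 | 1 | 1
  88 | 000011010110000111 | 0 | 1
  89 | 000110101100001111 | 0 | 0
  90 | 001101011000011110 | 0 | 1
  91 | 011010110000111101 | 0 | 1
  92 | 110101100001111011 | 1 | 1
  93 | 101011000011110111 | 1 | 1
  94 | 010110000111101111 | 0 | 0
  95 | 101100001111011110 | 1 | 1
  96 | 011000011110111101 | 0 | 1
  97 | 110000111101111011 | 1 | 0
  98 | 100001111011110110 | 1 | 0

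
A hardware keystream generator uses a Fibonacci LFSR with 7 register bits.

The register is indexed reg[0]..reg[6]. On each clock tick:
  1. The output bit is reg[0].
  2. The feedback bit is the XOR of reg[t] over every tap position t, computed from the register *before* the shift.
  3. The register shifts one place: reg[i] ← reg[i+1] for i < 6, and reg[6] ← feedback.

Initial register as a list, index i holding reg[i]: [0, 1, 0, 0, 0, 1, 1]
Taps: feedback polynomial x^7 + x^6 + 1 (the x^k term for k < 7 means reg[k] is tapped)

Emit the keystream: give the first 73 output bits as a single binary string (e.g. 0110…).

step | reg (before) | out | fb
   0 | 0100011 | 0 | 1
   1 | 1000111 | 1 | 0
   2 | 0001110 | 0 | 0
   3 | 0011100 | 0 | 0
   4 | 0111000 | 0 | 0
   5 | 1110000 | 1 | 1
   6 | 1100001 | 1 | 0
   7 | 1000010 | 1 | 1
   8 | 0000101 | 0 | 1
   9 | 0001011 | 0 | 1
  10 | 0010111 | 0 | 1
  11 | 0101111 | 0 | 1
  12 | 1011111 | 1 | 0
  13 | 0111110 | 0 | 0
  14 | 1111100 | 1 | 1
  15 | 1111001 | 1 | 0
  16 | 1110010 | 1 | 1
  17 | 1100101 | 1 | 0
  18 | 1001010 | 1 | 1
  19 | 0010101 | 0 | 1
  20 | 0101011 | 0 | 1
  21 | 1010111 | 1 | 0
  22 | 0101110 | 0 | 0
  23 | 1011100 | 1 | 1
  24 | 0111001 | 0 | 1
  25 | 1110011 | 1 | 0
  26 | 1100110 | 1 | 1
  27 | 1001101 | 1 | 0
  28 | 0011010 | 0 | 0
  29 | 0110100 | 0 | 0
  30 | 1101000 | 1 | 1
  31 | 1010001 | 1 | 0
  32 | 0100010 | 0 | 0
  33 | 1000100 | 1 | 1
  34 | 0001001 | 0 | 1
  35 | 0010011 | 0 | 1
  36 | 0100111 | 0 | 1
  37 | 1001111 | 1 | 0
  38 | 0011110 | 0 | 0
  39 | 0111100 | 0 | 0
  40 | 1111000 | 1 | 1
  41 | 1110001 | 1 | 0
  42 | 1100010 | 1 | 1
  43 | 1000101 | 1 | 0
  44 | 0001010 | 0 | 0
  45 | 0010100 | 0 | 0
  46 | 0101000 | 0 | 0
  47 | 1010000 | 1 | 1
  48 | 0100001 | 0 | 1
  49 | 1000011 | 1 | 0
  50 | 0000110 | 0 | 0
  51 | 0001100 | 0 | 0
  52 | 0011000 | 0 | 0
  53 | 0110000 | 0 | 0
  54 | 1100000 | 1 | 1
  55 | 1000001 | 1 | 0
  56 | 0000010 | 0 | 0
  57 | 0000100 | 0 | 0
  58 | 0001000 | 0 | 0
  59 | 0010000 | 0 | 0
  60 | 0100000 | 0 | 0
  61 | 1000000 | 1 | 1
  62 | 0000001 | 0 | 1
  63 | 0000011 | 0 | 1
  64 | 0000111 | 0 | 1
  65 | 0001111 | 0 | 1
  66 | 0011111 | 0 | 1
  67 | 0111111 | 0 | 1
  68 | 1111111 | 1 | 0
  69 | 1111110 | 1 | 1
  70 | 1111101 | 1 | 0
  71 | 1111010 | 1 | 1
  72 | 1110101 | 1 | 0

0100011100001011111001010111001101000100111100010100001100000100000011111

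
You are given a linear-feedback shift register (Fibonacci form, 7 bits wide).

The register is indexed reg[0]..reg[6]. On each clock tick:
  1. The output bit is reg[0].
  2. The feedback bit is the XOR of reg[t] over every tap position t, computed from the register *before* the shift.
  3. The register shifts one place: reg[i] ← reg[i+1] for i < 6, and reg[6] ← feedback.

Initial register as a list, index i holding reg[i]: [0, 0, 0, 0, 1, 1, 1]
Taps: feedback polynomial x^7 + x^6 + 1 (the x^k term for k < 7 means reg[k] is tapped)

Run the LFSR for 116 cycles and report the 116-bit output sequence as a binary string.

step | reg (before) | out | fb
   0 | 0000111 | 0 | 1
   1 | 0001111 | 0 | 1
   2 | 0011111 | 0 | 1
   3 | 0111111 | 0 | 1
   4 | 1111111 | 1 | 0
   5 | 1111110 | 1 | 1
   6 | 1111101 | 1 | 0
   7 | 1111010 | 1 | 1
   8 | 1110101 | 1 | 0
   9 | 1101010 | 1 | 1
  10 | 1010101 | 1 | 0
  11 | 0101010 | 0 | 0
  12 | 1010100 | 1 | 1
  13 | 0101001 | 0 | 1
  14 | 1010011 | 1 | 0
  15 | 0100110 | 0 | 0
  16 | 1001100 | 1 | 1
  17 | 0011001 | 0 | 1
  18 | 0110011 | 0 | 1
  19 | 1100111 | 1 | 0
  20 | 1001110 | 1 | 1
  21 | 0011101 | 0 | 1
  22 | 0111011 | 0 | 1
  23 | 1110111 | 1 | 0
  24 | 1101110 | 1 | 1
  25 | 1011101 | 1 | 0
  26 | 0111010 | 0 | 0
  27 | 1110100 | 1 | 1
  28 | 1101001 | 1 | 0
  29 | 1010010 | 1 | 1
  30 | 0100101 | 0 | 1
  31 | 1001011 | 1 | 0
  32 | 0010110 | 0 | 0
  33 | 0101100 | 0 | 0
  34 | 1011000 | 1 | 1
  35 | 0110001 | 0 | 1
  36 | 1100011 | 1 | 0
  37 | 1000110 | 1 | 1
  38 | 0001101 | 0 | 1
  39 | 0011011 | 0 | 1
  40 | 0110111 | 0 | 1
  41 | 1101111 | 1 | 0
  42 | 1011110 | 1 | 1
  43 | 0111101 | 0 | 1
  44 | 1111011 | 1 | 0
  45 | 1110110 | 1 | 1
  46 | 1101101 | 1 | 0
  47 | 1011010 | 1 | 1
  48 | 0110101 | 0 | 1
  49 | 1101011 | 1 | 0
  50 | 1010110 | 1 | 1
  51 | 0101101 | 0 | 1
  52 | 1011011 | 1 | 0
  53 | 0110110 | 0 | 0
  54 | 1101100 | 1 | 1
  55 | 1011001 | 1 | 0
  56 | 0110010 | 0 | 0
  57 | 1100100 | 1 | 1
  58 | 1001001 | 1 | 0
  59 | 0010010 | 0 | 0
  60 | 0100100 | 0 | 0
  61 | 1001000 | 1 | 1
  62 | 0010001 | 0 | 1
  63 | 0100011 | 0 | 1
  64 | 1000111 | 1 | 0
  65 | 0001110 | 0 | 0
  66 | 0011100 | 0 | 0
  67 | 0111000 | 0 | 0
  68 | 1110000 | 1 | 1
  69 | 1100001 | 1 | 0
  70 | 1000010 | 1 | 1
  71 | 0000101 | 0 | 1
  72 | 0001011 | 0 | 1
  73 | 0010111 | 0 | 1
  74 | 0101111 | 0 | 1
  75 | 1011111 | 1 | 0
  76 | 0111110 | 0 | 0
  77 | 1111100 | 1 | 1
  78 | 1111001 | 1 | 0
  79 | 1110010 | 1 | 1
  80 | 1100101 | 1 | 0
  81 | 1001010 | 1 | 1
  82 | 0010101 | 0 | 1
  83 | 0101011 | 0 | 1
  84 | 1010111 | 1 | 0
  85 | 0101110 | 0 | 0
  86 | 1011100 | 1 | 1
  87 | 0111001 | 0 | 1
  88 | 1110011 | 1 | 0
  89 | 1100110 | 1 | 1
  90 | 1001101 | 1 | 0
  91 | 0011010 | 0 | 0
  92 | 0110100 | 0 | 0
  93 | 1101000 | 1 | 1
  94 | 1010001 | 1 | 0
  95 | 0100010 | 0 | 0
  96 | 1000100 | 1 | 1
  97 | 0001001 | 0 | 1
  98 | 0010011 | 0 | 1
  99 | 0100111 | 0 | 1
 100 | 1001111 | 1 | 0
 101 | 0011110 | 0 | 0
 102 | 0111100 | 0 | 0
 103 | 1111000 | 1 | 1
 104 | 1110001 | 1 | 0
 105 | 1100010 | 1 | 1
 106 | 1000101 | 1 | 0
 107 | 0001010 | 0 | 0
 108 | 0010100 | 0 | 0
 109 | 0101000 | 0 | 0
 110 | 1010000 | 1 | 1
 111 | 0100001 | 0 | 1
 112 | 1000011 | 1 | 0
 113 | 0000110 | 0 | 0
 114 | 0001100 | 0 | 0
 115 | 0011000 | 0 | 0

00001111111010101001100111011101001011000110111101101011011001001000111000010111110010101110011010001001111000101000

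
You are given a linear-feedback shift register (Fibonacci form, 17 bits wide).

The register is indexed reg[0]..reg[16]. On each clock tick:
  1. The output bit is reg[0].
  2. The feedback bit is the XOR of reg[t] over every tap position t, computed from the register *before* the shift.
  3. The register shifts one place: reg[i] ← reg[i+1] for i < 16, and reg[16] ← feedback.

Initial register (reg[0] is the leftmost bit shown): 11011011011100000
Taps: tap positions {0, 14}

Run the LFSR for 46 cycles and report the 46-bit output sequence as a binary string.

1101101101110000011000011000100100010010100101

tick  register→output (feedback)
  0  11011011011100000→1 (1)
  1  10110110111000001→1 (1)
  2  01101101110000011→0 (0)
  3  11011011100000110→1 (0)
  4  10110111000001100→1 (0)
  5  01101110000011000→0 (0)
  6  11011100000110000→1 (1)
  7  10111000001100001→1 (1)
  8  01110000011000011→0 (0)
  9  11100000110000110→1 (0)
 10  11000001100001100→1 (0)
 11  10000011000011000→1 (1)
 12  00000110000110001→0 (0)
 13  00001100001100010→0 (0)
 14  00011000011000100→0 (1)
 15  00110000110001001→0 (0)
 16  01100001100010010→0 (0)
 17  11000011000100100→1 (0)
 18  10000110001001000→1 (1)
 19  00001100010010001→0 (0)
 20  00011000100100010→0 (0)
 21  00110001001000100→0 (1)
 22  01100010010001001→0 (0)
 23  11000100100010010→1 (1)
 24  10001001000100101→1 (0)
 25  00010010001001010→0 (0)
 26  00100100010010100→0 (1)
 27  01001000100101001→0 (0)
 28  10010001001010010→1 (1)
 29  00100010010100101→0 (1)
 30  01000100101001011→0 (0)
 31  10001001010010110→1 (0)
 32  00010010100101100→0 (1)
 33  00100101001011001→0 (0)
 34  01001010010110010→0 (0)
 35  10010100101100100→1 (0)
 36  00101001011001000→0 (0)
 37  01010010110010000→0 (0)
 38  10100101100100000→1 (1)
 39  01001011001000001→0 (0)
 40  10010110010000010→1 (1)
 41  00101100100000101→0 (1)
 42  01011001000001011→0 (0)
 43  10110010000010110→1 (0)
 44  01100100000101100→0 (1)
 45  11001000001011001→1 (1)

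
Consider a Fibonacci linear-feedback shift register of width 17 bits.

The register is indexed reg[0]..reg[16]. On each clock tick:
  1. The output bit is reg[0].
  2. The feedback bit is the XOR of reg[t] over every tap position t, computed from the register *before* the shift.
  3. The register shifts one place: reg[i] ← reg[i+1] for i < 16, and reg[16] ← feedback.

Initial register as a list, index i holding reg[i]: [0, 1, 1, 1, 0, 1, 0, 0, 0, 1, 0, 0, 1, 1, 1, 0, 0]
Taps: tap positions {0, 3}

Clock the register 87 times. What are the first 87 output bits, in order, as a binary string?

011101000100111001101011000111101001100111110101001010110010111000111001001011111111100

step | reg (before) | out | fb
   0 | 01110100010011100 | 0 | 1
   1 | 11101000100111001 | 1 | 1
   2 | 11010001001110011 | 1 | 0
   3 | 10100010011100110 | 1 | 1
   4 | 01000100111001101 | 0 | 0
   5 | 10001001110011010 | 1 | 1
   6 | 00010011100110101 | 0 | 1
   7 | 00100111001101011 | 0 | 0
   8 | 01001110011010110 | 0 | 0
   9 | 10011100110101100 | 1 | 0
  10 | 00111001101011000 | 0 | 1
  11 | 01110011010110001 | 0 | 1
  12 | 11100110101100011 | 1 | 1
  13 | 11001101011000111 | 1 | 1
  14 | 10011010110001111 | 1 | 0
  15 | 00110101100011110 | 0 | 1
  16 | 01101011000111101 | 0 | 0
  17 | 11010110001111010 | 1 | 0
  18 | 10101100011110100 | 1 | 1
  19 | 01011000111101001 | 0 | 1
  20 | 10110001111010011 | 1 | 0
  21 | 01100011110100110 | 0 | 0
  22 | 11000111101001100 | 1 | 1
  23 | 10001111010011001 | 1 | 1
  24 | 00011110100110011 | 0 | 1
  25 | 00111101001100111 | 0 | 1
  26 | 01111010011001111 | 0 | 1
  27 | 11110100110011111 | 1 | 0
  28 | 11101001100111110 | 1 | 1
  29 | 11010011001111101 | 1 | 0
  30 | 10100110011111010 | 1 | 1
  31 | 01001100111110101 | 0 | 0
  32 | 10011001111101010 | 1 | 0
  33 | 00110011111010100 | 0 | 1
  34 | 01100111110101001 | 0 | 0
  35 | 11001111101010010 | 1 | 1
  36 | 10011111010100101 | 1 | 0
  37 | 00111110101001010 | 0 | 1
  38 | 01111101010010101 | 0 | 1
  39 | 11111010100101011 | 1 | 0
  40 | 11110101001010110 | 1 | 0
  41 | 11101010010101100 | 1 | 1
  42 | 11010100101011001 | 1 | 0
  43 | 10101001010110010 | 1 | 1
  44 | 01010010101100101 | 0 | 1
  45 | 10100101011001011 | 1 | 1
  46 | 01001010110010111 | 0 | 0
  47 | 10010101100101110 | 1 | 0
  48 | 00101011001011100 | 0 | 0
  49 | 01010110010111000 | 0 | 1
  50 | 10101100101110001 | 1 | 1
  51 | 01011001011100011 | 0 | 1
  52 | 10110010111000111 | 1 | 0
  53 | 01100101110001110 | 0 | 0
  54 | 11001011100011100 | 1 | 1
  55 | 10010111000111001 | 1 | 0
  56 | 00101110001110010 | 0 | 0
  57 | 01011100011100100 | 0 | 1
  58 | 10111000111001001 | 1 | 0
  59 | 01110001110010010 | 0 | 1
  60 | 11100011100100101 | 1 | 1
  61 | 11000111001001011 | 1 | 1
  62 | 10001110010010111 | 1 | 1
  63 | 00011100100101111 | 0 | 1
  64 | 00111001001011111 | 0 | 1
  65 | 01110010010111111 | 0 | 1
  66 | 11100100101111111 | 1 | 1
  67 | 11001001011111111 | 1 | 1
  68 | 10010010111111111 | 1 | 0
  69 | 00100101111111110 | 0 | 0
  70 | 01001011111111100 | 0 | 0
  71 | 10010111111111000 | 1 | 0
  72 | 00101111111110000 | 0 | 0
  73 | 01011111111100000 | 0 | 1
  74 | 10111111111000001 | 1 | 0
  75 | 01111111110000010 | 0 | 1
  76 | 11111111100000101 | 1 | 0
  77 | 11111111000001010 | 1 | 0
  78 | 11111110000010100 | 1 | 0
  79 | 11111100000101000 | 1 | 0
  80 | 11111000001010000 | 1 | 0
  81 | 11110000010100000 | 1 | 0
  82 | 11100000101000000 | 1 | 1
  83 | 11000001010000001 | 1 | 1
  84 | 10000010100000011 | 1 | 1
  85 | 00000101000000111 | 0 | 0
  86 | 00001010000001110 | 0 | 0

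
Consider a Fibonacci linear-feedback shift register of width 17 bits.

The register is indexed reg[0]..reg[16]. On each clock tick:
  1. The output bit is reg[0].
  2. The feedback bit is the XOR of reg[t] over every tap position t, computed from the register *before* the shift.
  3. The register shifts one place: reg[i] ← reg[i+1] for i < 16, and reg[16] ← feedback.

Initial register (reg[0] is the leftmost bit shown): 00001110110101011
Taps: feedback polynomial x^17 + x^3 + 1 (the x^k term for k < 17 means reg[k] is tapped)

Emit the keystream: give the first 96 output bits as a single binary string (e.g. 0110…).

tick  register→output (feedback)
  0  00001110110101011→0 (0)
  1  00011101101010110→0 (1)
  2  00111011010101101→0 (1)
  3  01110110101011011→0 (1)
  4  11101101010110111→1 (1)
  5  11011010101101111→1 (0)
  6  10110101011011110→1 (0)
  7  01101010110111100→0 (0)
  8  11010101101111000→1 (0)
  9  10101011011110000→1 (1)
 10  01010110111100001→0 (1)
 11  10101101111000011→1 (1)
 12  01011011110000111→0 (1)
 13  10110111100001111→1 (0)
 14  01101111000011110→0 (0)
 15  11011110000111100→1 (0)
 16  10111100001111000→1 (0)
 17  01111000011110000→0 (1)
 18  11110000111100001→1 (0)
 19  11100001111000010→1 (1)
 20  11000011110000101→1 (1)
 21  10000111100001011→1 (1)
 22  00001111000010111→0 (0)
 23  00011110000101110→0 (1)
 24  00111100001011101→0 (1)
 25  01111000010111011→0 (1)
 26  11110000101110111→1 (0)
 27  11100001011101110→1 (1)
 28  11000010111011101→1 (1)
 29  10000101110111011→1 (1)
 30  00001011101110111→0 (0)
 31  00010111011101110→0 (1)
 32  00101110111011101→0 (0)
 33  01011101110111010→0 (1)
 34  10111011101110101→1 (0)
 35  01110111011101010→0 (1)
 36  11101110111010101→1 (1)
 37  11011101110101011→1 (0)
 38  10111011101010110→1 (0)
 39  01110111010101100→0 (1)
 40  11101110101011001→1 (1)
 41  11011101010110011→1 (0)
 42  10111010101100110→1 (0)
 43  01110101011001100→0 (1)
 44  11101010110011001→1 (1)
 45  11010101100110011→1 (0)
 46  10101011001100110→1 (1)
 47  01010110011001101→0 (1)
 48  10101100110011011→1 (1)
 49  01011001100110111→0 (1)
 50  10110011001101111→1 (0)
 51  01100110011011110→0 (0)
 52  11001100110111100→1 (1)
 53  10011001101111001→1 (0)
 54  00110011011110010→0 (1)
 55  01100110111100101→0 (0)
 56  11001101111001010→1 (1)
 57  10011011110010101→1 (0)
 58  00110111100101010→0 (1)
 59  01101111001010101→0 (0)
 60  11011110010101010→1 (0)
 61  10111100101010100→1 (0)
 62  01111001010101000→0 (1)
 63  11110010101010001→1 (0)
 64  11100101010100010→1 (1)
 65  11001010101000101→1 (1)
 66  10010101010001011→1 (0)
 67  00101010100010110→0 (0)
 68  01010101000101100→0 (1)
 69  10101010001011001→1 (1)
 70  01010100010110011→0 (1)
 71  10101000101100111→1 (1)
 72  01010001011001111→0 (1)
 73  10100010110011111→1 (1)
 74  01000101100111111→0 (0)
 75  10001011001111110→1 (1)
 76  00010110011111101→0 (1)
 77  00101100111111011→0 (0)
 78  01011001111110110→0 (1)
 79  10110011111101101→1 (0)
 80  01100111111011010→0 (0)
 81  11001111110110100→1 (1)
 82  10011111101101001→1 (0)
 83  00111111011010010→0 (1)
 84  01111110110100101→0 (1)
 85  11111101101001011→1 (0)
 86  11111011010010110→1 (0)
 87  11110110100101100→1 (0)
 88  11101101001011000→1 (1)
 89  11011010010110001→1 (0)
 90  10110100101100010→1 (0)
 91  01101001011000100→0 (0)
 92  11010010110001000→1 (0)
 93  10100101100010000→1 (1)
 94  01001011000100001→0 (0)
 95  10010110001000010→1 (0)

000011101101010110111100001111000010111011101110101011001100110111100101010100010110011111101101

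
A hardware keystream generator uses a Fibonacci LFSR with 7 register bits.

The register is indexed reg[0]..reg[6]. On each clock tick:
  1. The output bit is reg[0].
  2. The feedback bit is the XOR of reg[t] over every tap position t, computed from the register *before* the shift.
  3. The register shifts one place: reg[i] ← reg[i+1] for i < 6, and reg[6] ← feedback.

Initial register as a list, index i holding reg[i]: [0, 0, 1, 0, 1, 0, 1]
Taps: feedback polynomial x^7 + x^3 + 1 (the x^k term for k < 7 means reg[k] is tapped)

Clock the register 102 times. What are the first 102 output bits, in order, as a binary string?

001010101111101001010001101110001111111000011101111001011001001000000100010011000101110101101100000110

k : reg_k → out_k, fb_k
0: 0010101 → 0, fb=0
1: 0101010 → 0, fb=1
2: 1010101 → 1, fb=1
3: 0101011 → 0, fb=1
4: 1010111 → 1, fb=1
5: 0101111 → 0, fb=1
6: 1011111 → 1, fb=0
7: 0111110 → 0, fb=1
8: 1111101 → 1, fb=0
9: 1111010 → 1, fb=0
10: 1110100 → 1, fb=1
11: 1101001 → 1, fb=0
12: 1010010 → 1, fb=1
13: 0100101 → 0, fb=0
14: 1001010 → 1, fb=0
15: 0010100 → 0, fb=0
16: 0101000 → 0, fb=1
17: 1010001 → 1, fb=1
18: 0100011 → 0, fb=0
19: 1000110 → 1, fb=1
20: 0001101 → 0, fb=1
21: 0011011 → 0, fb=1
22: 0110111 → 0, fb=0
23: 1101110 → 1, fb=0
24: 1011100 → 1, fb=0
25: 0111000 → 0, fb=1
26: 1110001 → 1, fb=1
27: 1100011 → 1, fb=1
28: 1000111 → 1, fb=1
29: 0001111 → 0, fb=1
30: 0011111 → 0, fb=1
31: 0111111 → 0, fb=1
32: 1111111 → 1, fb=0
33: 1111110 → 1, fb=0
34: 1111100 → 1, fb=0
35: 1111000 → 1, fb=0
36: 1110000 → 1, fb=1
37: 1100001 → 1, fb=1
38: 1000011 → 1, fb=1
39: 0000111 → 0, fb=0
40: 0001110 → 0, fb=1
41: 0011101 → 0, fb=1
42: 0111011 → 0, fb=1
43: 1110111 → 1, fb=1
44: 1101111 → 1, fb=0
45: 1011110 → 1, fb=0
46: 0111100 → 0, fb=1
47: 1111001 → 1, fb=0
48: 1110010 → 1, fb=1
49: 1100101 → 1, fb=1
50: 1001011 → 1, fb=0
51: 0010110 → 0, fb=0
52: 0101100 → 0, fb=1
53: 1011001 → 1, fb=0
54: 0110010 → 0, fb=0
55: 1100100 → 1, fb=1
56: 1001001 → 1, fb=0
57: 0010010 → 0, fb=0
58: 0100100 → 0, fb=0
59: 1001000 → 1, fb=0
60: 0010000 → 0, fb=0
61: 0100000 → 0, fb=0
62: 1000000 → 1, fb=1
63: 0000001 → 0, fb=0
64: 0000010 → 0, fb=0
65: 0000100 → 0, fb=0
66: 0001000 → 0, fb=1
67: 0010001 → 0, fb=0
68: 0100010 → 0, fb=0
69: 1000100 → 1, fb=1
70: 0001001 → 0, fb=1
71: 0010011 → 0, fb=0
72: 0100110 → 0, fb=0
73: 1001100 → 1, fb=0
74: 0011000 → 0, fb=1
75: 0110001 → 0, fb=0
76: 1100010 → 1, fb=1
77: 1000101 → 1, fb=1
78: 0001011 → 0, fb=1
79: 0010111 → 0, fb=0
80: 0101110 → 0, fb=1
81: 1011101 → 1, fb=0
82: 0111010 → 0, fb=1
83: 1110101 → 1, fb=1
84: 1101011 → 1, fb=0
85: 1010110 → 1, fb=1
86: 0101101 → 0, fb=1
87: 1011011 → 1, fb=0
88: 0110110 → 0, fb=0
89: 1101100 → 1, fb=0
90: 1011000 → 1, fb=0
91: 0110000 → 0, fb=0
92: 1100000 → 1, fb=1
93: 1000001 → 1, fb=1
94: 0000011 → 0, fb=0
95: 0000110 → 0, fb=0
96: 0001100 → 0, fb=1
97: 0011001 → 0, fb=1
98: 0110011 → 0, fb=0
99: 1100110 → 1, fb=1
100: 1001101 → 1, fb=0
101: 0011010 → 0, fb=1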